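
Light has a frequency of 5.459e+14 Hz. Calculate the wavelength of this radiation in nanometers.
549.17 nm

Using the wave equation: c = fλ

Solving for wavelength:
λ = c/f = (3×10⁸ m/s) / (5.459e+14 Hz)
λ = 549.17 nm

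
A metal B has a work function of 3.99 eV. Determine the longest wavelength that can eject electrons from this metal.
310.74 nm

The threshold wavelength is when the photon energy equals the work function:
hc/λ₀ = φ

Solving for λ₀:
λ₀ = hc/φ = (6.626×10⁻³⁴ J·s)(3×10⁸ m/s) / (3.99 eV × 1.602×10⁻¹⁹ J/eV)
λ₀ = 310.74 nm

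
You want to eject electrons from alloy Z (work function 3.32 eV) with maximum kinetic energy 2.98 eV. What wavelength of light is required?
196.80 nm

From Einstein's equation: KE_max = hc/λ - φ

Rearranging for λ:
hc/λ = KE_max + φ
λ = hc/(KE_max + φ)

Required photon energy:
E_photon = KE_max + φ = 2.98 + 3.32 = 6.30 eV

Required wavelength:
λ = hc/E_photon = (6.626×10⁻³⁴)(3×10⁸) / (6.30 × 1.602×10⁻¹⁹)
λ = 196.80 nm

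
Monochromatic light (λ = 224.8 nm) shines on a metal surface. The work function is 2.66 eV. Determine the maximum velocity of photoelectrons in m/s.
1.0022e+06 m/s

First, find the maximum kinetic energy:
E_photon = hc/λ = 5.5153 eV
KE_max = E_photon - φ = 5.5153 - 2.66 = 2.8553 eV

Convert to Joules: KE_max = 2.8553 × 1.602×10⁻¹⁹ J = 4.5747e-19 J

Then use KE = ½mv² to find velocity:
v = √(2·KE/m) = √(2 × 4.5747e-19 J / 9.109e-31 kg)
v = 1.0022e+06 m/s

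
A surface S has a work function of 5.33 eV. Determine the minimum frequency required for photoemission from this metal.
1.2888e+15 Hz

The threshold frequency is when the photon energy equals the work function:
hf₀ = φ

Solving for f₀:
f₀ = φ/h = (5.33 eV × 1.602×10⁻¹⁹ J/eV) / (6.626×10⁻³⁴ J·s)
f₀ = 1.2888e+15 Hz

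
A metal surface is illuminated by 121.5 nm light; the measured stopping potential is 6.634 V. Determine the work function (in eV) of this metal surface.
3.57 eV

The stopping potential gives the maximum kinetic energy: KE_max = eV_s = 6.634 eV

From Einstein's photoelectric equation: KE_max = hc/λ - φ
Rearranging: φ = hc/λ - KE_max

Calculate photon energy:
E_photon = hc/λ = (6.626×10⁻³⁴ J·s)(3×10⁸ m/s) / (121.5×10⁻⁹ m) = 10.2045 eV

Therefore:
φ = 10.2045 - 6.634 = 3.57 eV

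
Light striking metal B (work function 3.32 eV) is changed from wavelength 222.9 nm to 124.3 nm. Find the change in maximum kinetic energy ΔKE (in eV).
4.4123 eV

Using Einstein's equation: KE_max = hc/λ - φ

For λ₁ = 222.9 nm:
KE₁ = hc/λ₁ - φ = 5.5623 - 3.32 = 2.2423 eV

For λ₂ = 124.3 nm:
KE₂ = hc/λ₂ - φ = 9.9746 - 3.32 = 6.6546 eV

Change in KE:
ΔKE = KE₂ - KE₁ = 6.6546 - 2.2423 = 4.4123 eV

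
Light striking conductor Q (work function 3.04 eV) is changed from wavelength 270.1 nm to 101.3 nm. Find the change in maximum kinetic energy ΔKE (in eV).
7.6490 eV

Using Einstein's equation: KE_max = hc/λ - φ

For λ₁ = 270.1 nm:
KE₁ = hc/λ₁ - φ = 4.5903 - 3.04 = 1.5503 eV

For λ₂ = 101.3 nm:
KE₂ = hc/λ₂ - φ = 12.2393 - 3.04 = 9.1993 eV

Change in KE:
ΔKE = KE₂ - KE₁ = 9.1993 - 1.5503 = 7.6490 eV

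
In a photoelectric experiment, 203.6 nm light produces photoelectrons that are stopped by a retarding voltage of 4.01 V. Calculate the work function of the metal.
2.08 eV

The stopping potential gives the maximum kinetic energy: KE_max = eV_s = 4.01 eV

From Einstein's photoelectric equation: KE_max = hc/λ - φ
Rearranging: φ = hc/λ - KE_max

Calculate photon energy:
E_photon = hc/λ = (6.626×10⁻³⁴ J·s)(3×10⁸ m/s) / (203.6×10⁻⁹ m) = 6.0896 eV

Therefore:
φ = 6.0896 - 4.01 = 2.08 eV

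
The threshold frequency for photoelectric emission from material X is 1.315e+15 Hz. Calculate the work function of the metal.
5.44 eV

At the threshold frequency, photon energy equals work function:
φ = hf₀

Calculating:
φ = (6.626×10⁻³⁴ J·s)(1.315e+15 Hz)
φ = 5.44 eV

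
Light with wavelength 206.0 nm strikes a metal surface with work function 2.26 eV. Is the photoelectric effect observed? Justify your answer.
Yes

For photoemission, the photon energy must exceed the work function.

Photon energy: E = hc/λ = 6.0187 eV
Work function: φ = 2.26 eV

Since E_photon (6.0187 eV) > φ (2.26 eV), photoemission WILL occur.
The threshold wavelength is λ₀ = hc/φ = 548.6 nm.
Since 206.0 nm < 548.6 nm, the light has sufficient energy.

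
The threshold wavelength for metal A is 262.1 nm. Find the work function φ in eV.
4.73 eV

At the threshold wavelength, photon energy equals work function:
φ = hc/λ₀

Calculating:
φ = (6.626×10⁻³⁴ J·s)(3×10⁸ m/s) / (262.1×10⁻⁹ m)
φ = 4.73 eV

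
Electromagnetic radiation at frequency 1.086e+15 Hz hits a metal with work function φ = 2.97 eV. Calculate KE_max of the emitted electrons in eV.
1.5213 eV

Using Einstein's photoelectric equation: KE_max = hf - φ

First, calculate the photon energy:
E_photon = hf = (6.626×10⁻³⁴ J·s)(1.086e+15 Hz)
E_photon = 4.4913 eV

Then, the maximum kinetic energy:
KE_max = E_photon - φ = 4.4913 eV - 2.97 eV = 1.5213 eV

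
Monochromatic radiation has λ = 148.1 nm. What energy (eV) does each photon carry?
8.3717 eV

Using E = hf = hc/λ:

E = hc/λ = (6.626×10⁻³⁴ J·s)(3×10⁸ m/s) / (148.1×10⁻⁹ m)
E = 8.3717 eV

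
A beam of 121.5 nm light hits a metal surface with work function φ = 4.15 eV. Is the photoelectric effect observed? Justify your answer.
Yes

For photoemission, the photon energy must exceed the work function.

Photon energy: E = hc/λ = 10.2045 eV
Work function: φ = 4.15 eV

Since E_photon (10.2045 eV) > φ (4.15 eV), photoemission WILL occur.
The threshold wavelength is λ₀ = hc/φ = 298.8 nm.
Since 121.5 nm < 298.8 nm, the light has sufficient energy.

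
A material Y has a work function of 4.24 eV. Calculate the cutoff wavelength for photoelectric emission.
292.42 nm

The threshold wavelength is when the photon energy equals the work function:
hc/λ₀ = φ

Solving for λ₀:
λ₀ = hc/φ = (6.626×10⁻³⁴ J·s)(3×10⁸ m/s) / (4.24 eV × 1.602×10⁻¹⁹ J/eV)
λ₀ = 292.42 nm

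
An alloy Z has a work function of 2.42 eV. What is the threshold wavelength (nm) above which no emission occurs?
512.33 nm

The threshold wavelength is when the photon energy equals the work function:
hc/λ₀ = φ

Solving for λ₀:
λ₀ = hc/φ = (6.626×10⁻³⁴ J·s)(3×10⁸ m/s) / (2.42 eV × 1.602×10⁻¹⁹ J/eV)
λ₀ = 512.33 nm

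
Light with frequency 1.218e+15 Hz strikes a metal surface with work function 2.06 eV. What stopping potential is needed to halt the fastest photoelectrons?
2.9772 V

The stopping potential V_s satisfies: eV_s = KE_max

First, find KE_max using Einstein's equation:
E_photon = hf = (6.626×10⁻³⁴ J·s)(1.218e+15 Hz) = 5.0372 eV
KE_max = E_photon - φ = 5.0372 - 2.06 = 2.9772 eV

Since eV_s = KE_max:
V_s = KE_max/e = 2.9772 V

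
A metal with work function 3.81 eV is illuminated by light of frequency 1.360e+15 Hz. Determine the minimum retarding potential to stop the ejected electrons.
1.8145 V

The stopping potential V_s satisfies: eV_s = KE_max

First, find KE_max using Einstein's equation:
E_photon = hf = (6.626×10⁻³⁴ J·s)(1.360e+15 Hz) = 5.6245 eV
KE_max = E_photon - φ = 5.6245 - 3.81 = 1.8145 eV

Since eV_s = KE_max:
V_s = KE_max/e = 1.8145 V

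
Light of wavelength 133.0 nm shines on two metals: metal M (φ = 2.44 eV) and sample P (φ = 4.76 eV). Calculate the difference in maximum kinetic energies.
2.3200 eV

Using KE_max = hc/λ - φ for each metal:

Photon energy: E = hc/λ = 9.3221 eV

For metal M (φ₁ = 2.44 eV):
KE₁ = E - φ₁ = 9.3221 - 2.44 = 6.8821 eV

For sample P (φ₂ = 4.76 eV):
KE₂ = E - φ₂ = 9.3221 - 4.76 = 4.5621 eV

Difference:
ΔKE = KE₁ - KE₂ = 6.8821 - 4.5621 = 2.3200 eV

Note: The difference equals the difference in work functions: 4.76 - 2.44 = 2.32 eV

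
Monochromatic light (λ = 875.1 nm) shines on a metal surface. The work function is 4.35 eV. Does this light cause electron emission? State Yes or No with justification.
No

For photoemission, the photon energy must exceed the work function.

Photon energy: E = hc/λ = 1.4168 eV
Work function: φ = 4.35 eV

Since E_photon (1.4168 eV) < φ (4.35 eV), photoemission will NOT occur.
The threshold wavelength is λ₀ = hc/φ = 285.0 nm.
Since 875.1 nm > 285.0 nm, the photons lack sufficient energy.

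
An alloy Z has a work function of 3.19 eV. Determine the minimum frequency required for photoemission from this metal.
7.7134e+14 Hz

The threshold frequency is when the photon energy equals the work function:
hf₀ = φ

Solving for f₀:
f₀ = φ/h = (3.19 eV × 1.602×10⁻¹⁹ J/eV) / (6.626×10⁻³⁴ J·s)
f₀ = 7.7134e+14 Hz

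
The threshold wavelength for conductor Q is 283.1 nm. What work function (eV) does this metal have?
4.38 eV

At the threshold wavelength, photon energy equals work function:
φ = hc/λ₀

Calculating:
φ = (6.626×10⁻³⁴ J·s)(3×10⁸ m/s) / (283.1×10⁻⁹ m)
φ = 4.38 eV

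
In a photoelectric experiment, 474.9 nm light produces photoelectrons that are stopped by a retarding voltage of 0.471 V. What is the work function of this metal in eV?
2.14 eV

The stopping potential gives the maximum kinetic energy: KE_max = eV_s = 0.471 eV

From Einstein's photoelectric equation: KE_max = hc/λ - φ
Rearranging: φ = hc/λ - KE_max

Calculate photon energy:
E_photon = hc/λ = (6.626×10⁻³⁴ J·s)(3×10⁸ m/s) / (474.9×10⁻⁹ m) = 2.6107 eV

Therefore:
φ = 2.6107 - 0.471 = 2.14 eV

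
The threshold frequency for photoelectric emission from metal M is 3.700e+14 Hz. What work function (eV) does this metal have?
1.53 eV

At the threshold frequency, photon energy equals work function:
φ = hf₀

Calculating:
φ = (6.626×10⁻³⁴ J·s)(3.700e+14 Hz)
φ = 1.53 eV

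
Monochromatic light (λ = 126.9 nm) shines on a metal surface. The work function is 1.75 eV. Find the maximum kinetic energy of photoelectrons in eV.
8.0202 eV

Using Einstein's photoelectric equation: KE_max = hf - φ = hc/λ - φ

First, calculate the photon energy:
E_photon = hc/λ = (6.626×10⁻³⁴ J·s)(3×10⁸ m/s) / (126.9×10⁻⁹ m)
E_photon = 9.7702 eV

Then, the maximum kinetic energy:
KE_max = E_photon - φ = 9.7702 eV - 1.75 eV = 8.0202 eV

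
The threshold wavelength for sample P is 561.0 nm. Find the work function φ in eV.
2.21 eV

At the threshold wavelength, photon energy equals work function:
φ = hc/λ₀

Calculating:
φ = (6.626×10⁻³⁴ J·s)(3×10⁸ m/s) / (561.0×10⁻⁹ m)
φ = 2.21 eV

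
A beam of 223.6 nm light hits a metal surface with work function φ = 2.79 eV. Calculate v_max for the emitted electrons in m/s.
9.8442e+05 m/s

First, find the maximum kinetic energy:
E_photon = hc/λ = 5.5449 eV
KE_max = E_photon - φ = 5.5449 - 2.79 = 2.7549 eV

Convert to Joules: KE_max = 2.7549 × 1.602×10⁻¹⁹ J = 4.4139e-19 J

Then use KE = ½mv² to find velocity:
v = √(2·KE/m) = √(2 × 4.4139e-19 J / 9.109e-31 kg)
v = 9.8442e+05 m/s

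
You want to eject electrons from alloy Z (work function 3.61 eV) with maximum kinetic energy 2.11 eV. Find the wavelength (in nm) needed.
216.76 nm

From Einstein's equation: KE_max = hc/λ - φ

Rearranging for λ:
hc/λ = KE_max + φ
λ = hc/(KE_max + φ)

Required photon energy:
E_photon = KE_max + φ = 2.11 + 3.61 = 5.72 eV

Required wavelength:
λ = hc/E_photon = (6.626×10⁻³⁴)(3×10⁸) / (5.72 × 1.602×10⁻¹⁹)
λ = 216.76 nm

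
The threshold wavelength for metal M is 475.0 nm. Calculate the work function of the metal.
2.61 eV

At the threshold wavelength, photon energy equals work function:
φ = hc/λ₀

Calculating:
φ = (6.626×10⁻³⁴ J·s)(3×10⁸ m/s) / (475.0×10⁻⁹ m)
φ = 2.61 eV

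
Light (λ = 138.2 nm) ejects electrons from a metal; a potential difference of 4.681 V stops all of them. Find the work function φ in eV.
4.29 eV

The stopping potential gives the maximum kinetic energy: KE_max = eV_s = 4.681 eV

From Einstein's photoelectric equation: KE_max = hc/λ - φ
Rearranging: φ = hc/λ - KE_max

Calculate photon energy:
E_photon = hc/λ = (6.626×10⁻³⁴ J·s)(3×10⁸ m/s) / (138.2×10⁻⁹ m) = 8.9714 eV

Therefore:
φ = 8.9714 - 4.681 = 4.29 eV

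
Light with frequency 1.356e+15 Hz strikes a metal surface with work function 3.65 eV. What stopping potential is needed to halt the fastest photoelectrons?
1.9580 V

The stopping potential V_s satisfies: eV_s = KE_max

First, find KE_max using Einstein's equation:
E_photon = hf = (6.626×10⁻³⁴ J·s)(1.356e+15 Hz) = 5.6080 eV
KE_max = E_photon - φ = 5.6080 - 3.65 = 1.9580 eV

Since eV_s = KE_max:
V_s = KE_max/e = 1.9580 V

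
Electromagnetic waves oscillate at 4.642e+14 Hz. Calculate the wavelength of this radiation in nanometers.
645.83 nm

Using the wave equation: c = fλ

Solving for wavelength:
λ = c/f = (3×10⁸ m/s) / (4.642e+14 Hz)
λ = 645.83 nm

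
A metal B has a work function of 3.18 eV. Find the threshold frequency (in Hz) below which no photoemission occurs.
7.6892e+14 Hz

The threshold frequency is when the photon energy equals the work function:
hf₀ = φ

Solving for f₀:
f₀ = φ/h = (3.18 eV × 1.602×10⁻¹⁹ J/eV) / (6.626×10⁻³⁴ J·s)
f₀ = 7.6892e+14 Hz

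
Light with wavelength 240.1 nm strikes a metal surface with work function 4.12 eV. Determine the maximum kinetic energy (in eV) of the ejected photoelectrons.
1.0439 eV

Using Einstein's photoelectric equation: KE_max = hf - φ = hc/λ - φ

First, calculate the photon energy:
E_photon = hc/λ = (6.626×10⁻³⁴ J·s)(3×10⁸ m/s) / (240.1×10⁻⁹ m)
E_photon = 5.1639 eV

Then, the maximum kinetic energy:
KE_max = E_photon - φ = 5.1639 eV - 4.12 eV = 1.0439 eV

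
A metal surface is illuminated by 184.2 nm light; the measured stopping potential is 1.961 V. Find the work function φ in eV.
4.77 eV

The stopping potential gives the maximum kinetic energy: KE_max = eV_s = 1.961 eV

From Einstein's photoelectric equation: KE_max = hc/λ - φ
Rearranging: φ = hc/λ - KE_max

Calculate photon energy:
E_photon = hc/λ = (6.626×10⁻³⁴ J·s)(3×10⁸ m/s) / (184.2×10⁻⁹ m) = 6.7310 eV

Therefore:
φ = 6.7310 - 1.961 = 4.77 eV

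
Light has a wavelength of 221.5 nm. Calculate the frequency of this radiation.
1.3535e+15 Hz

Using the wave equation: c = fλ

Solving for frequency:
f = c/λ = (3×10⁸ m/s) / (221.5×10⁻⁹ m)
f = 1.3535e+15 Hz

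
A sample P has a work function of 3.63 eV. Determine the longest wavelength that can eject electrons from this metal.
341.55 nm

The threshold wavelength is when the photon energy equals the work function:
hc/λ₀ = φ

Solving for λ₀:
λ₀ = hc/φ = (6.626×10⁻³⁴ J·s)(3×10⁸ m/s) / (3.63 eV × 1.602×10⁻¹⁹ J/eV)
λ₀ = 341.55 nm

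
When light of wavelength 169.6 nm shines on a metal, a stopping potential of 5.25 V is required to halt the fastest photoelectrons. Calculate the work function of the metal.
2.06 eV

The stopping potential gives the maximum kinetic energy: KE_max = eV_s = 5.25 eV

From Einstein's photoelectric equation: KE_max = hc/λ - φ
Rearranging: φ = hc/λ - KE_max

Calculate photon energy:
E_photon = hc/λ = (6.626×10⁻³⁴ J·s)(3×10⁸ m/s) / (169.6×10⁻⁹ m) = 7.3104 eV

Therefore:
φ = 7.3104 - 5.25 = 2.06 eV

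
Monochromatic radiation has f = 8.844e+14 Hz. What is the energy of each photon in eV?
3.6576 eV

Using E = hf:

E = hf = (6.626×10⁻³⁴ J·s)(8.844e+14 Hz)
E = 3.6576 eV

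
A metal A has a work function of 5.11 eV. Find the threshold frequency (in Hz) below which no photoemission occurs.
1.2356e+15 Hz

The threshold frequency is when the photon energy equals the work function:
hf₀ = φ

Solving for f₀:
f₀ = φ/h = (5.11 eV × 1.602×10⁻¹⁹ J/eV) / (6.626×10⁻³⁴ J·s)
f₀ = 1.2356e+15 Hz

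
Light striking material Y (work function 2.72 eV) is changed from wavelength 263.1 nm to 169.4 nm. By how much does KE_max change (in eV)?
2.6066 eV

Using Einstein's equation: KE_max = hc/λ - φ

For λ₁ = 263.1 nm:
KE₁ = hc/λ₁ - φ = 4.7124 - 2.72 = 1.9924 eV

For λ₂ = 169.4 nm:
KE₂ = hc/λ₂ - φ = 7.3190 - 2.72 = 4.5990 eV

Change in KE:
ΔKE = KE₂ - KE₁ = 4.5990 - 1.9924 = 2.6066 eV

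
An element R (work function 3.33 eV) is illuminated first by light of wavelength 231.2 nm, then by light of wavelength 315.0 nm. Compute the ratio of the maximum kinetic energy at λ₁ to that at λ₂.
3.3542

Using Einstein's equation: KE_max = hc/λ - φ

For λ₁ = 231.2 nm:
E₁ = hc/λ₁ = 5.3626 eV
KE₁ = E₁ - φ = 5.3626 - 3.33 = 2.0326 eV

For λ₂ = 315.0 nm:
E₂ = hc/λ₂ = 3.9360 eV
KE₂ = E₂ - φ = 3.9360 - 3.33 = 0.6060 eV

Ratio: KE₁/KE₂ = 2.0326/0.6060 = 3.3542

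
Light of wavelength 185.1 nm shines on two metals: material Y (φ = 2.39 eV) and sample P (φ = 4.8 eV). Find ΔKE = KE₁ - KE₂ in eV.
2.4100 eV

Using KE_max = hc/λ - φ for each metal:

Photon energy: E = hc/λ = 6.6982 eV

For material Y (φ₁ = 2.39 eV):
KE₁ = E - φ₁ = 6.6982 - 2.39 = 4.3082 eV

For sample P (φ₂ = 4.8 eV):
KE₂ = E - φ₂ = 6.6982 - 4.8 = 1.8982 eV

Difference:
ΔKE = KE₁ - KE₂ = 4.3082 - 1.8982 = 2.4100 eV

Note: The difference equals the difference in work functions: 4.8 - 2.39 = 2.41 eV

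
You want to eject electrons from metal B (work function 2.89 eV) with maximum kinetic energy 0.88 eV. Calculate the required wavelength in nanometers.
328.87 nm

From Einstein's equation: KE_max = hc/λ - φ

Rearranging for λ:
hc/λ = KE_max + φ
λ = hc/(KE_max + φ)

Required photon energy:
E_photon = KE_max + φ = 0.88 + 2.89 = 3.77 eV

Required wavelength:
λ = hc/E_photon = (6.626×10⁻³⁴)(3×10⁸) / (3.77 × 1.602×10⁻¹⁹)
λ = 328.87 nm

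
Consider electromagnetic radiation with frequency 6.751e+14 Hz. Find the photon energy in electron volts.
2.7920 eV

Using E = hf:

E = hf = (6.626×10⁻³⁴ J·s)(6.751e+14 Hz)
E = 2.7920 eV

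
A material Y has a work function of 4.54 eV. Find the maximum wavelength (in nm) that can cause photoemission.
273.09 nm

The threshold wavelength is when the photon energy equals the work function:
hc/λ₀ = φ

Solving for λ₀:
λ₀ = hc/φ = (6.626×10⁻³⁴ J·s)(3×10⁸ m/s) / (4.54 eV × 1.602×10⁻¹⁹ J/eV)
λ₀ = 273.09 nm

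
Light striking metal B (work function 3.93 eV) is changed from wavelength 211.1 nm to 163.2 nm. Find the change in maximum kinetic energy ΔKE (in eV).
1.7238 eV

Using Einstein's equation: KE_max = hc/λ - φ

For λ₁ = 211.1 nm:
KE₁ = hc/λ₁ - φ = 5.8732 - 3.93 = 1.9432 eV

For λ₂ = 163.2 nm:
KE₂ = hc/λ₂ - φ = 7.5971 - 3.93 = 3.6671 eV

Change in KE:
ΔKE = KE₂ - KE₁ = 3.6671 - 1.9432 = 1.7238 eV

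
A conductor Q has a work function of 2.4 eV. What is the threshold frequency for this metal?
5.8032e+14 Hz

The threshold frequency is when the photon energy equals the work function:
hf₀ = φ

Solving for f₀:
f₀ = φ/h = (2.4 eV × 1.602×10⁻¹⁹ J/eV) / (6.626×10⁻³⁴ J·s)
f₀ = 5.8032e+14 Hz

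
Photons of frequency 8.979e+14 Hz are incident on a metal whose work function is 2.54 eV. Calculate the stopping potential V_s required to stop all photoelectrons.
1.1734 V

The stopping potential V_s satisfies: eV_s = KE_max

First, find KE_max using Einstein's equation:
E_photon = hf = (6.626×10⁻³⁴ J·s)(8.979e+14 Hz) = 3.7134 eV
KE_max = E_photon - φ = 3.7134 - 2.54 = 1.1734 eV

Since eV_s = KE_max:
V_s = KE_max/e = 1.1734 V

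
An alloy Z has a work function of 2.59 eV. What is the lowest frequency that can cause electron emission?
6.2626e+14 Hz

The threshold frequency is when the photon energy equals the work function:
hf₀ = φ

Solving for f₀:
f₀ = φ/h = (2.59 eV × 1.602×10⁻¹⁹ J/eV) / (6.626×10⁻³⁴ J·s)
f₀ = 6.2626e+14 Hz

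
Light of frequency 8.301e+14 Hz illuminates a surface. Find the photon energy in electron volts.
3.4330 eV

Using E = hf:

E = hf = (6.626×10⁻³⁴ J·s)(8.301e+14 Hz)
E = 3.4330 eV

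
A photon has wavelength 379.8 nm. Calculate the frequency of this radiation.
7.8934e+14 Hz

Using the wave equation: c = fλ

Solving for frequency:
f = c/λ = (3×10⁸ m/s) / (379.8×10⁻⁹ m)
f = 7.8934e+14 Hz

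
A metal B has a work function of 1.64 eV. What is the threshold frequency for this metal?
3.9655e+14 Hz

The threshold frequency is when the photon energy equals the work function:
hf₀ = φ

Solving for f₀:
f₀ = φ/h = (1.64 eV × 1.602×10⁻¹⁹ J/eV) / (6.626×10⁻³⁴ J·s)
f₀ = 3.9655e+14 Hz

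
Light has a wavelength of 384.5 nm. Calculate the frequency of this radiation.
7.7969e+14 Hz

Using the wave equation: c = fλ

Solving for frequency:
f = c/λ = (3×10⁸ m/s) / (384.5×10⁻⁹ m)
f = 7.7969e+14 Hz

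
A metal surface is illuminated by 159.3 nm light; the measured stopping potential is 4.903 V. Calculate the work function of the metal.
2.88 eV

The stopping potential gives the maximum kinetic energy: KE_max = eV_s = 4.903 eV

From Einstein's photoelectric equation: KE_max = hc/λ - φ
Rearranging: φ = hc/λ - KE_max

Calculate photon energy:
E_photon = hc/λ = (6.626×10⁻³⁴ J·s)(3×10⁸ m/s) / (159.3×10⁻⁹ m) = 7.7831 eV

Therefore:
φ = 7.7831 - 4.903 = 2.88 eV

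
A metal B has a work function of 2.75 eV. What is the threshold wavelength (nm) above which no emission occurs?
450.85 nm

The threshold wavelength is when the photon energy equals the work function:
hc/λ₀ = φ

Solving for λ₀:
λ₀ = hc/φ = (6.626×10⁻³⁴ J·s)(3×10⁸ m/s) / (2.75 eV × 1.602×10⁻¹⁹ J/eV)
λ₀ = 450.85 nm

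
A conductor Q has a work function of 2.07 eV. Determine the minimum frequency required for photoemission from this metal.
5.0052e+14 Hz

The threshold frequency is when the photon energy equals the work function:
hf₀ = φ

Solving for f₀:
f₀ = φ/h = (2.07 eV × 1.602×10⁻¹⁹ J/eV) / (6.626×10⁻³⁴ J·s)
f₀ = 5.0052e+14 Hz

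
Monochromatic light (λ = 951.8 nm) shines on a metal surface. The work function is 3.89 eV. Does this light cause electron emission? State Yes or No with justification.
No

For photoemission, the photon energy must exceed the work function.

Photon energy: E = hc/λ = 1.3026 eV
Work function: φ = 3.89 eV

Since E_photon (1.3026 eV) < φ (3.89 eV), photoemission will NOT occur.
The threshold wavelength is λ₀ = hc/φ = 318.7 nm.
Since 951.8 nm > 318.7 nm, the photons lack sufficient energy.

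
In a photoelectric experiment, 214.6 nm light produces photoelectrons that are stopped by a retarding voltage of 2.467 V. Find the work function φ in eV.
3.31 eV

The stopping potential gives the maximum kinetic energy: KE_max = eV_s = 2.467 eV

From Einstein's photoelectric equation: KE_max = hc/λ - φ
Rearranging: φ = hc/λ - KE_max

Calculate photon energy:
E_photon = hc/λ = (6.626×10⁻³⁴ J·s)(3×10⁸ m/s) / (214.6×10⁻⁹ m) = 5.7775 eV

Therefore:
φ = 5.7775 - 2.467 = 3.31 eV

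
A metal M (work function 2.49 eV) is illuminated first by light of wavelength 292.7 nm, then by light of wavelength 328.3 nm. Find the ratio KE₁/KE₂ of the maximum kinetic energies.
1.3570

Using Einstein's equation: KE_max = hc/λ - φ

For λ₁ = 292.7 nm:
E₁ = hc/λ₁ = 4.2359 eV
KE₁ = E₁ - φ = 4.2359 - 2.49 = 1.7459 eV

For λ₂ = 328.3 nm:
E₂ = hc/λ₂ = 3.7766 eV
KE₂ = E₂ - φ = 3.7766 - 2.49 = 1.2866 eV

Ratio: KE₁/KE₂ = 1.7459/1.2866 = 1.3570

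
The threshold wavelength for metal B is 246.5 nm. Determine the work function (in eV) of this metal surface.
5.03 eV

At the threshold wavelength, photon energy equals work function:
φ = hc/λ₀

Calculating:
φ = (6.626×10⁻³⁴ J·s)(3×10⁸ m/s) / (246.5×10⁻⁹ m)
φ = 5.03 eV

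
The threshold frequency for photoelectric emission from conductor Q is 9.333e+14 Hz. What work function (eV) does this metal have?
3.86 eV

At the threshold frequency, photon energy equals work function:
φ = hf₀

Calculating:
φ = (6.626×10⁻³⁴ J·s)(9.333e+14 Hz)
φ = 3.86 eV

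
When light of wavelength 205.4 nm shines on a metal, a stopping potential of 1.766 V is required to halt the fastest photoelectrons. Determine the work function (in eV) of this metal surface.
4.27 eV

The stopping potential gives the maximum kinetic energy: KE_max = eV_s = 1.766 eV

From Einstein's photoelectric equation: KE_max = hc/λ - φ
Rearranging: φ = hc/λ - KE_max

Calculate photon energy:
E_photon = hc/λ = (6.626×10⁻³⁴ J·s)(3×10⁸ m/s) / (205.4×10⁻⁹ m) = 6.0362 eV

Therefore:
φ = 6.0362 - 1.766 = 4.27 eV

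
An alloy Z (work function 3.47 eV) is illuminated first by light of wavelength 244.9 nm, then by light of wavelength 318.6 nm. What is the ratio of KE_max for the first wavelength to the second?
3.7782

Using Einstein's equation: KE_max = hc/λ - φ

For λ₁ = 244.9 nm:
E₁ = hc/λ₁ = 5.0626 eV
KE₁ = E₁ - φ = 5.0626 - 3.47 = 1.5926 eV

For λ₂ = 318.6 nm:
E₂ = hc/λ₂ = 3.8915 eV
KE₂ = E₂ - φ = 3.8915 - 3.47 = 0.4215 eV

Ratio: KE₁/KE₂ = 1.5926/0.4215 = 3.7782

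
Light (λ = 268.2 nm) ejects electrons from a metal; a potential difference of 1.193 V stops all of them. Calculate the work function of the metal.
3.43 eV

The stopping potential gives the maximum kinetic energy: KE_max = eV_s = 1.193 eV

From Einstein's photoelectric equation: KE_max = hc/λ - φ
Rearranging: φ = hc/λ - KE_max

Calculate photon energy:
E_photon = hc/λ = (6.626×10⁻³⁴ J·s)(3×10⁸ m/s) / (268.2×10⁻⁹ m) = 4.6228 eV

Therefore:
φ = 4.6228 - 1.193 = 3.43 eV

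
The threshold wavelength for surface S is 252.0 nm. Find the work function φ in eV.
4.92 eV

At the threshold wavelength, photon energy equals work function:
φ = hc/λ₀

Calculating:
φ = (6.626×10⁻³⁴ J·s)(3×10⁸ m/s) / (252.0×10⁻⁹ m)
φ = 4.92 eV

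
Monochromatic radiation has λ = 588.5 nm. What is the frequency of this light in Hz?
5.0942e+14 Hz

Using the wave equation: c = fλ

Solving for frequency:
f = c/λ = (3×10⁸ m/s) / (588.5×10⁻⁹ m)
f = 5.0942e+14 Hz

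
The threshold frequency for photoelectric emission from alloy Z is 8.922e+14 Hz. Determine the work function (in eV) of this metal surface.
3.69 eV

At the threshold frequency, photon energy equals work function:
φ = hf₀

Calculating:
φ = (6.626×10⁻³⁴ J·s)(8.922e+14 Hz)
φ = 3.69 eV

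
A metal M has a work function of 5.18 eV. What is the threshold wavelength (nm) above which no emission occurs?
239.35 nm

The threshold wavelength is when the photon energy equals the work function:
hc/λ₀ = φ

Solving for λ₀:
λ₀ = hc/φ = (6.626×10⁻³⁴ J·s)(3×10⁸ m/s) / (5.18 eV × 1.602×10⁻¹⁹ J/eV)
λ₀ = 239.35 nm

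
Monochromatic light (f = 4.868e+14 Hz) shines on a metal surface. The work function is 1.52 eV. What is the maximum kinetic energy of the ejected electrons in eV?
0.4932 eV

Using Einstein's photoelectric equation: KE_max = hf - φ

First, calculate the photon energy:
E_photon = hf = (6.626×10⁻³⁴ J·s)(4.868e+14 Hz)
E_photon = 2.0132 eV

Then, the maximum kinetic energy:
KE_max = E_photon - φ = 2.0132 eV - 1.52 eV = 0.4932 eV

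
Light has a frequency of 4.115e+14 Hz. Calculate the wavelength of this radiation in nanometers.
728.54 nm

Using the wave equation: c = fλ

Solving for wavelength:
λ = c/f = (3×10⁸ m/s) / (4.115e+14 Hz)
λ = 728.54 nm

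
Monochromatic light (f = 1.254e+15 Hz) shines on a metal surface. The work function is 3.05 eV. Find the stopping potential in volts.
2.1361 V

The stopping potential V_s satisfies: eV_s = KE_max

First, find KE_max using Einstein's equation:
E_photon = hf = (6.626×10⁻³⁴ J·s)(1.254e+15 Hz) = 5.1861 eV
KE_max = E_photon - φ = 5.1861 - 3.05 = 2.1361 eV

Since eV_s = KE_max:
V_s = KE_max/e = 2.1361 V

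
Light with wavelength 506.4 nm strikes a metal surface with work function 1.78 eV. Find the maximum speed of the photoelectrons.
4.8487e+05 m/s

First, find the maximum kinetic energy:
E_photon = hc/λ = 2.4483 eV
KE_max = E_photon - φ = 2.4483 - 1.78 = 0.6683 eV

Convert to Joules: KE_max = 0.6683 × 1.602×10⁻¹⁹ J = 1.0708e-19 J

Then use KE = ½mv² to find velocity:
v = √(2·KE/m) = √(2 × 1.0708e-19 J / 9.109e-31 kg)
v = 4.8487e+05 m/s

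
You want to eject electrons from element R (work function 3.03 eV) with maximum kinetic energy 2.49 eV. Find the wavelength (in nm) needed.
224.61 nm

From Einstein's equation: KE_max = hc/λ - φ

Rearranging for λ:
hc/λ = KE_max + φ
λ = hc/(KE_max + φ)

Required photon energy:
E_photon = KE_max + φ = 2.49 + 3.03 = 5.52 eV

Required wavelength:
λ = hc/E_photon = (6.626×10⁻³⁴)(3×10⁸) / (5.52 × 1.602×10⁻¹⁹)
λ = 224.61 nm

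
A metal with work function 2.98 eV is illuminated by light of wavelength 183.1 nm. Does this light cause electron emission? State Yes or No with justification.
Yes

For photoemission, the photon energy must exceed the work function.

Photon energy: E = hc/λ = 6.7714 eV
Work function: φ = 2.98 eV

Since E_photon (6.7714 eV) > φ (2.98 eV), photoemission WILL occur.
The threshold wavelength is λ₀ = hc/φ = 416.1 nm.
Since 183.1 nm < 416.1 nm, the light has sufficient energy.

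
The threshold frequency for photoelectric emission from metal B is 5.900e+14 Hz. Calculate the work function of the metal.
2.44 eV

At the threshold frequency, photon energy equals work function:
φ = hf₀

Calculating:
φ = (6.626×10⁻³⁴ J·s)(5.900e+14 Hz)
φ = 2.44 eV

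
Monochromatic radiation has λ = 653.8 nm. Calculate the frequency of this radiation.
4.5854e+14 Hz

Using the wave equation: c = fλ

Solving for frequency:
f = c/λ = (3×10⁸ m/s) / (653.8×10⁻⁹ m)
f = 4.5854e+14 Hz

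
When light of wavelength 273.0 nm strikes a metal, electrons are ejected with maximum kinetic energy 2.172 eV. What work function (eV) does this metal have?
2.37 eV

From Einstein's photoelectric equation: KE_max = hf - φ = hc/λ - φ

Rearranging for φ:
φ = hc/λ - KE_max

Calculate photon energy:
E_photon = hc/λ = 4.5415 eV

Therefore:
φ = 4.5415 - 2.172 = 2.37 eV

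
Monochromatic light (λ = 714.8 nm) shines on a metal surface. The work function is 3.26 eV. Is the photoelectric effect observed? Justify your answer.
No

For photoemission, the photon energy must exceed the work function.

Photon energy: E = hc/λ = 1.7345 eV
Work function: φ = 3.26 eV

Since E_photon (1.7345 eV) < φ (3.26 eV), photoemission will NOT occur.
The threshold wavelength is λ₀ = hc/φ = 380.3 nm.
Since 714.8 nm > 380.3 nm, the photons lack sufficient energy.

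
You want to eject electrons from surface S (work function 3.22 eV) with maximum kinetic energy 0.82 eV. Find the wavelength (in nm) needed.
306.89 nm

From Einstein's equation: KE_max = hc/λ - φ

Rearranging for λ:
hc/λ = KE_max + φ
λ = hc/(KE_max + φ)

Required photon energy:
E_photon = KE_max + φ = 0.82 + 3.22 = 4.04 eV

Required wavelength:
λ = hc/E_photon = (6.626×10⁻³⁴)(3×10⁸) / (4.04 × 1.602×10⁻¹⁹)
λ = 306.89 nm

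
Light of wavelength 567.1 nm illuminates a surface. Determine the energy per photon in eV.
2.1863 eV

Using E = hf = hc/λ:

E = hc/λ = (6.626×10⁻³⁴ J·s)(3×10⁸ m/s) / (567.1×10⁻⁹ m)
E = 2.1863 eV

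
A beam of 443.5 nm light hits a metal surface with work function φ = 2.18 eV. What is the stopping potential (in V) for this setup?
0.6156 V

The stopping potential V_s satisfies: eV_s = KE_max

First, find KE_max using Einstein's equation:
E_photon = hc/λ = 2.7956 eV
KE_max = E_photon - φ = 2.7956 - 2.18 = 0.6156 eV

Since eV_s = KE_max:
V_s = KE_max/e = 0.6156 V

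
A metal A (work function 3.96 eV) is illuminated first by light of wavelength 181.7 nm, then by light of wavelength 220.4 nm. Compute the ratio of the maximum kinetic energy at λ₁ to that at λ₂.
1.7194

Using Einstein's equation: KE_max = hc/λ - φ

For λ₁ = 181.7 nm:
E₁ = hc/λ₁ = 6.8236 eV
KE₁ = E₁ - φ = 6.8236 - 3.96 = 2.8636 eV

For λ₂ = 220.4 nm:
E₂ = hc/λ₂ = 5.6254 eV
KE₂ = E₂ - φ = 5.6254 - 3.96 = 1.6654 eV

Ratio: KE₁/KE₂ = 2.8636/1.6654 = 1.7194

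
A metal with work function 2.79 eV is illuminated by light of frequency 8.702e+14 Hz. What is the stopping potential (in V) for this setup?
0.8089 V

The stopping potential V_s satisfies: eV_s = KE_max

First, find KE_max using Einstein's equation:
E_photon = hf = (6.626×10⁻³⁴ J·s)(8.702e+14 Hz) = 3.5989 eV
KE_max = E_photon - φ = 3.5989 - 2.79 = 0.8089 eV

Since eV_s = KE_max:
V_s = KE_max/e = 0.8089 V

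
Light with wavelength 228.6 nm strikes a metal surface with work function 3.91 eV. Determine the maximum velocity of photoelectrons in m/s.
7.2969e+05 m/s

First, find the maximum kinetic energy:
E_photon = hc/λ = 5.4236 eV
KE_max = E_photon - φ = 5.4236 - 3.91 = 1.5136 eV

Convert to Joules: KE_max = 1.5136 × 1.602×10⁻¹⁹ J = 2.4251e-19 J

Then use KE = ½mv² to find velocity:
v = √(2·KE/m) = √(2 × 2.4251e-19 J / 9.109e-31 kg)
v = 7.2969e+05 m/s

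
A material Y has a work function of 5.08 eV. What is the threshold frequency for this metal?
1.2283e+15 Hz

The threshold frequency is when the photon energy equals the work function:
hf₀ = φ

Solving for f₀:
f₀ = φ/h = (5.08 eV × 1.602×10⁻¹⁹ J/eV) / (6.626×10⁻³⁴ J·s)
f₀ = 1.2283e+15 Hz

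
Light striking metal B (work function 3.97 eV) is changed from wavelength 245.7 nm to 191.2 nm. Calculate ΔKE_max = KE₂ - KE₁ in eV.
1.4384 eV

Using Einstein's equation: KE_max = hc/λ - φ

For λ₁ = 245.7 nm:
KE₁ = hc/λ₁ - φ = 5.0462 - 3.97 = 1.0762 eV

For λ₂ = 191.2 nm:
KE₂ = hc/λ₂ - φ = 6.4845 - 3.97 = 2.5145 eV

Change in KE:
ΔKE = KE₂ - KE₁ = 2.5145 - 1.0762 = 1.4384 eV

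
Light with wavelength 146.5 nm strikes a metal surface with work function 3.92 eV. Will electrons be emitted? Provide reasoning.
Yes

For photoemission, the photon energy must exceed the work function.

Photon energy: E = hc/λ = 8.4631 eV
Work function: φ = 3.92 eV

Since E_photon (8.4631 eV) > φ (3.92 eV), photoemission WILL occur.
The threshold wavelength is λ₀ = hc/φ = 316.3 nm.
Since 146.5 nm < 316.3 nm, the light has sufficient energy.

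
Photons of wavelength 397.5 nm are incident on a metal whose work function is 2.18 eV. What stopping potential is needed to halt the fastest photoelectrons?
0.9391 V

The stopping potential V_s satisfies: eV_s = KE_max

First, find KE_max using Einstein's equation:
E_photon = hc/λ = 3.1191 eV
KE_max = E_photon - φ = 3.1191 - 2.18 = 0.9391 eV

Since eV_s = KE_max:
V_s = KE_max/e = 0.9391 V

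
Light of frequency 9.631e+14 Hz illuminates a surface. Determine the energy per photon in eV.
3.9831 eV

Using E = hf:

E = hf = (6.626×10⁻³⁴ J·s)(9.631e+14 Hz)
E = 3.9831 eV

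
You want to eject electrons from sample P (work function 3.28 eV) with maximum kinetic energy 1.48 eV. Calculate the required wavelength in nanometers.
260.47 nm

From Einstein's equation: KE_max = hc/λ - φ

Rearranging for λ:
hc/λ = KE_max + φ
λ = hc/(KE_max + φ)

Required photon energy:
E_photon = KE_max + φ = 1.48 + 3.28 = 4.76 eV

Required wavelength:
λ = hc/E_photon = (6.626×10⁻³⁴)(3×10⁸) / (4.76 × 1.602×10⁻¹⁹)
λ = 260.47 nm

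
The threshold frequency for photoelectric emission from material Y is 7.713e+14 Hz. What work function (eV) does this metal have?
3.19 eV

At the threshold frequency, photon energy equals work function:
φ = hf₀

Calculating:
φ = (6.626×10⁻³⁴ J·s)(7.713e+14 Hz)
φ = 3.19 eV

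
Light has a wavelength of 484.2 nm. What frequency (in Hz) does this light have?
6.1915e+14 Hz

Using the wave equation: c = fλ

Solving for frequency:
f = c/λ = (3×10⁸ m/s) / (484.2×10⁻⁹ m)
f = 6.1915e+14 Hz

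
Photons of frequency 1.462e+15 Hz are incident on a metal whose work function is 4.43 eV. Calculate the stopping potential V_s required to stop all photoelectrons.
1.6163 V

The stopping potential V_s satisfies: eV_s = KE_max

First, find KE_max using Einstein's equation:
E_photon = hf = (6.626×10⁻³⁴ J·s)(1.462e+15 Hz) = 6.0463 eV
KE_max = E_photon - φ = 6.0463 - 4.43 = 1.6163 eV

Since eV_s = KE_max:
V_s = KE_max/e = 1.6163 V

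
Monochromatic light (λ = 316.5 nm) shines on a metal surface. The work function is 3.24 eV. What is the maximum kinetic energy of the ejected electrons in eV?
0.6774 eV

Using Einstein's photoelectric equation: KE_max = hf - φ = hc/λ - φ

First, calculate the photon energy:
E_photon = hc/λ = (6.626×10⁻³⁴ J·s)(3×10⁸ m/s) / (316.5×10⁻⁹ m)
E_photon = 3.9174 eV

Then, the maximum kinetic energy:
KE_max = E_photon - φ = 3.9174 eV - 3.24 eV = 0.6774 eV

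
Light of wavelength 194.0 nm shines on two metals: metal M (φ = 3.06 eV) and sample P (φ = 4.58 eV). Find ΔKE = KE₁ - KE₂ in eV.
1.5200 eV

Using KE_max = hc/λ - φ for each metal:

Photon energy: E = hc/λ = 6.3909 eV

For metal M (φ₁ = 3.06 eV):
KE₁ = E - φ₁ = 6.3909 - 3.06 = 3.3309 eV

For sample P (φ₂ = 4.58 eV):
KE₂ = E - φ₂ = 6.3909 - 4.58 = 1.8109 eV

Difference:
ΔKE = KE₁ - KE₂ = 3.3309 - 1.8109 = 1.5200 eV

Note: The difference equals the difference in work functions: 4.58 - 3.06 = 1.52 eV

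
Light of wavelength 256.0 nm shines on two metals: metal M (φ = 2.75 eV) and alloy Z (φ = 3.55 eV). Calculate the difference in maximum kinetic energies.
0.8000 eV

Using KE_max = hc/λ - φ for each metal:

Photon energy: E = hc/λ = 4.8431 eV

For metal M (φ₁ = 2.75 eV):
KE₁ = E - φ₁ = 4.8431 - 2.75 = 2.0931 eV

For alloy Z (φ₂ = 3.55 eV):
KE₂ = E - φ₂ = 4.8431 - 3.55 = 1.2931 eV

Difference:
ΔKE = KE₁ - KE₂ = 2.0931 - 1.2931 = 0.8000 eV

Note: The difference equals the difference in work functions: 3.55 - 2.75 = 0.80 eV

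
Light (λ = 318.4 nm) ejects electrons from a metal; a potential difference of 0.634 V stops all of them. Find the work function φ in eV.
3.26 eV

The stopping potential gives the maximum kinetic energy: KE_max = eV_s = 0.634 eV

From Einstein's photoelectric equation: KE_max = hc/λ - φ
Rearranging: φ = hc/λ - KE_max

Calculate photon energy:
E_photon = hc/λ = (6.626×10⁻³⁴ J·s)(3×10⁸ m/s) / (318.4×10⁻⁹ m) = 3.8940 eV

Therefore:
φ = 3.8940 - 0.634 = 3.26 eV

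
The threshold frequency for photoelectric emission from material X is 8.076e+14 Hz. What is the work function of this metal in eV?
3.34 eV

At the threshold frequency, photon energy equals work function:
φ = hf₀

Calculating:
φ = (6.626×10⁻³⁴ J·s)(8.076e+14 Hz)
φ = 3.34 eV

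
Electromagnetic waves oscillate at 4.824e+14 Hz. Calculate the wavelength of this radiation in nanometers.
621.46 nm

Using the wave equation: c = fλ

Solving for wavelength:
λ = c/f = (3×10⁸ m/s) / (4.824e+14 Hz)
λ = 621.46 nm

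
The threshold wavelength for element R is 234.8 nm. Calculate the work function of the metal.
5.28 eV

At the threshold wavelength, photon energy equals work function:
φ = hc/λ₀

Calculating:
φ = (6.626×10⁻³⁴ J·s)(3×10⁸ m/s) / (234.8×10⁻⁹ m)
φ = 5.28 eV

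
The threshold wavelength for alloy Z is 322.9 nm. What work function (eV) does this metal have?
3.84 eV

At the threshold wavelength, photon energy equals work function:
φ = hc/λ₀

Calculating:
φ = (6.626×10⁻³⁴ J·s)(3×10⁸ m/s) / (322.9×10⁻⁹ m)
φ = 3.84 eV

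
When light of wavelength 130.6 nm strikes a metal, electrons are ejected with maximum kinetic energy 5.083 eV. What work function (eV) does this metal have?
4.41 eV

From Einstein's photoelectric equation: KE_max = hf - φ = hc/λ - φ

Rearranging for φ:
φ = hc/λ - KE_max

Calculate photon energy:
E_photon = hc/λ = 9.4934 eV

Therefore:
φ = 9.4934 - 5.083 = 4.41 eV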